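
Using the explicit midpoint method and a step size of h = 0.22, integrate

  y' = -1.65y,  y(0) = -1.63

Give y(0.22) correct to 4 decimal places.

Midpoint: k1 = f(x_n, y_n); k2 = f(x_n + h/2, y_n + (h/2)·k1); y_{n+1} = y_n + h·k2.
x=0.000000, y=-1.630000:
  k1 = f(0.000000, -1.630000) = 2.689500
  k2 = f(0.110000, -1.334155) = 2.201356
  y ← -1.630000 + 0.22·2.201356 = -1.145702
y(0.22) ≈ -1.1457

-1.1457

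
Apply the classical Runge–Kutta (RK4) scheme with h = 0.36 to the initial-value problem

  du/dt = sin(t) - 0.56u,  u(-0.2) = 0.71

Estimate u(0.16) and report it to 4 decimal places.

RK4: k1 = f(t_n, u_n); k2 = f(t_n + h/2, u_n + (h/2)·k1); k3 = f(t_n + h/2, u_n + (h/2)·k2); k4 = f(t_n + h, u_n + h·k3); u_{n+1} = u_n + (h/6)·(k1 + 2k2 + 2k3 + k4).
t=-0.200000, u=0.710000:
  k1 = f(-0.200000, 0.710000) = -0.596269
  k2 = f(-0.020000, 0.602672) = -0.357495
  k3 = f(-0.020000, 0.645651) = -0.381563
  k4 = f(0.160000, 0.572637) = -0.161359
  u ← 0.710000 + (0.36/6)·(k1 + 2k2 + 2k3 + k4) = 0.575855
u(0.16) ≈ 0.5759

0.5759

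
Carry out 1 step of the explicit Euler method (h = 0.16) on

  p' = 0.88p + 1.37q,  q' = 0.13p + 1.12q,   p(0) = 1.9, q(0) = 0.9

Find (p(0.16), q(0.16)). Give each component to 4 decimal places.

2.3648, 1.1008

Euler on (p,q): p_{n+1} = p_n + h·p', q_{n+1} = q_n + h·q'.
0.000000: (1.900000, 0.900000); f=(2.905000, 1.255000) → (2.364800, 1.100800)
(p(0.16), q(0.16)) ≈ (2.3648, 1.1008)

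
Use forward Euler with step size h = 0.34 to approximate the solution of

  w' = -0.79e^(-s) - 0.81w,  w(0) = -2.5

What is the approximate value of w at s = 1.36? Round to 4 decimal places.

-1.0872

Euler: w_{n+1} = w_n + h·f(s_n, w_n).
s=0.000000, w=-2.500000: f=1.235000 → w ← -2.500000 + 0.34·1.235000 = -2.080100
s=0.340000, w=-2.080100: f=1.122582 → w ← -2.080100 + 0.34·1.122582 = -1.698422
s=0.680000, w=-1.698422: f=0.975494 → w ← -1.698422 + 0.34·0.975494 = -1.366754
s=1.020000, w=-1.366754: f=0.822201 → w ← -1.366754 + 0.34·0.822201 = -1.087206
w(1.36) ≈ -1.0872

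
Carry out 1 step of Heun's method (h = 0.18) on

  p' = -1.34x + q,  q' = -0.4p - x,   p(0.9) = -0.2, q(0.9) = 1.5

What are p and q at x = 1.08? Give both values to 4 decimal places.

-0.1821, 1.3343

Heun on (p,q): k1 = f(x_n, state_n); k2 = f(x_n + h, state_n + h·k1); state_{n+1} = state_n + (h/2)·(k1 + k2).
0.900000: (-0.200000, 1.500000)
  k1 = (0.294000, -0.820000)
  predictor → (-0.147080, 1.352400)
  k2 = (-0.094800, -1.021168)
  → (-0.182072, 1.334295)
(p(1.08), q(1.08)) ≈ (-0.1821, 1.3343)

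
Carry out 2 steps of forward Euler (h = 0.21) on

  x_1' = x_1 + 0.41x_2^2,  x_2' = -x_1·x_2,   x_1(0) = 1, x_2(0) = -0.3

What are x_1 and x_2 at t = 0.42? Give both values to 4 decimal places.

1.4783, -0.1764

Euler on (x_1,x_2): x_1_{n+1} = x_1_n + h·x_1', x_2_{n+1} = x_2_n + h·x_2'.
0.000000: (1.000000, -0.300000); f=(1.036900, 0.300000) → (1.217749, -0.237000)
0.210000: (1.217749, -0.237000); f=(1.240778, 0.288607) → (1.478312, -0.176393)
(x_1(0.42), x_2(0.42)) ≈ (1.4783, -0.1764)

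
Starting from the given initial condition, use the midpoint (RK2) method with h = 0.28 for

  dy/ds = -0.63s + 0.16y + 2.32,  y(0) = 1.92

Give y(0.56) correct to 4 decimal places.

3.3576

Midpoint: k1 = f(s_n, y_n); k2 = f(s_n + h/2, y_n + (h/2)·k1); y_{n+1} = y_n + h·k2.
s=0.000000, y=1.920000:
  k1 = f(0.000000, 1.920000) = 2.627200
  k2 = f(0.140000, 2.287808) = 2.597849
  y ← 1.920000 + 0.28·2.597849 = 2.647398
s=0.280000, y=2.647398:
  k1 = f(0.280000, 2.647398) = 2.567184
  k2 = f(0.420000, 3.006804) = 2.536489
  y ← 2.647398 + 0.28·2.536489 = 3.357615
y(0.56) ≈ 3.3576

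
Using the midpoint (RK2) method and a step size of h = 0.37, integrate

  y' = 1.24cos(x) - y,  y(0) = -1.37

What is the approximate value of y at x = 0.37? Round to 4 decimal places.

-0.5908

Midpoint: k1 = f(x_n, y_n); k2 = f(x_n + h/2, y_n + (h/2)·k1); y_{n+1} = y_n + h·k2.
x=0.000000, y=-1.370000:
  k1 = f(0.000000, -1.370000) = 2.610000
  k2 = f(0.185000, -0.887150) = 2.105991
  y ← -1.370000 + 0.37·2.105991 = -0.590783
y(0.37) ≈ -0.5908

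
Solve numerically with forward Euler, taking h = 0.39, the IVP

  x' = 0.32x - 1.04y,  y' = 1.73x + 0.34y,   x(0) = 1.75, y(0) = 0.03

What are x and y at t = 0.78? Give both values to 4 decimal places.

Euler on (x,y): x_{n+1} = x_n + h·x', y_{n+1} = y_n + h·y'.
0.000000: (1.750000, 0.030000); f=(0.528800, 3.037700) → (1.956232, 1.214703)
0.390000: (1.956232, 1.214703); f=(-0.637297, 3.797280) → (1.707686, 2.695642)
(x(0.78), y(0.78)) ≈ (1.7077, 2.6956)

1.7077, 2.6956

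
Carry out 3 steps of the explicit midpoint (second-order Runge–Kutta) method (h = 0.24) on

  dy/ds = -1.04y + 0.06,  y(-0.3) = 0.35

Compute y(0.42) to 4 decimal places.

Midpoint: k1 = f(s_n, y_n); k2 = f(s_n + h/2, y_n + (h/2)·k1); y_{n+1} = y_n + h·k2.
s=-0.300000, y=0.350000:
  k1 = f(-0.300000, 0.350000) = -0.304000
  k2 = f(-0.180000, 0.313520) = -0.266061
  y ← 0.350000 + 0.24·(-0.266061) = 0.286145
s=-0.060000, y=0.286145:
  k1 = f(-0.060000, 0.286145) = -0.237591
  k2 = f(0.060000, 0.257634) = -0.207940
  y ← 0.286145 + 0.24·(-0.207940) = 0.236240
s=0.180000, y=0.236240:
  k1 = f(0.180000, 0.236240) = -0.185689
  k2 = f(0.300000, 0.213957) = -0.162515
  y ← 0.236240 + 0.24·(-0.162515) = 0.197236
y(0.42) ≈ 0.1972

0.1972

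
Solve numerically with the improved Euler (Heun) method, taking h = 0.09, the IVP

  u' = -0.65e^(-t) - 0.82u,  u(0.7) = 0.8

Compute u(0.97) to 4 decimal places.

Heun: k1 = f(t_n, u_n); k2 = f(t_n + h, u_n + h·k1); u_{n+1} = u_n + (h/2)·(k1 + k2).
t=0.700000, u=0.800000:
  k1 = f(0.700000, 0.800000) = -0.978780
  k2 = f(0.790000, 0.711910) = -0.878765
  u ← 0.800000 + (0.09/2)·(-0.978780 + (-0.878765)) = 0.716410
t=0.790000, u=0.716410:
  k1 = f(0.790000, 0.716410) = -0.882456
  k2 = f(0.880000, 0.636989) = -0.791940
  u ← 0.716410 + (0.09/2)·(-0.882456 + (-0.791940)) = 0.641063
t=0.880000, u=0.641063:
  k1 = f(0.880000, 0.641063) = -0.795280
  k2 = f(0.970000, 0.569487) = -0.713384
  u ← 0.641063 + (0.09/2)·(-0.795280 + (-0.713384)) = 0.573173
u(0.97) ≈ 0.5732

0.5732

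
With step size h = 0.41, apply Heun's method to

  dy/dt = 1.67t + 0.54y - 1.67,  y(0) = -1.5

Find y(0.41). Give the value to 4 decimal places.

Heun: k1 = f(t_n, y_n); k2 = f(t_n + h, y_n + h·k1); y_{n+1} = y_n + (h/2)·(k1 + k2).
t=0.000000, y=-1.500000:
  k1 = f(0.000000, -1.500000) = -2.480000
  k2 = f(0.410000, -2.516800) = -2.344372
  y ← -1.500000 + (0.41/2)·(-2.480000 + (-2.344372)) = -2.488996
y(0.41) ≈ -2.4890

-2.4890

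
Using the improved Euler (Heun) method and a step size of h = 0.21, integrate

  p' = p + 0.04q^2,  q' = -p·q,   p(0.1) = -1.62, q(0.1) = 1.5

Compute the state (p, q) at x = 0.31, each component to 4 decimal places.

-1.9675, 2.1649

Heun on (p,q): k1 = f(x_n, state_n); k2 = f(x_n + h, state_n + h·k1); state_{n+1} = state_n + (h/2)·(k1 + k2).
0.100000: (-1.620000, 1.500000)
  k1 = (-1.530000, 2.430000)
  predictor → (-1.941300, 2.010300)
  k2 = (-1.779648, 3.902595)
  → (-1.967513, 2.164923)
(p(0.31), q(0.31)) ≈ (-1.9675, 2.1649)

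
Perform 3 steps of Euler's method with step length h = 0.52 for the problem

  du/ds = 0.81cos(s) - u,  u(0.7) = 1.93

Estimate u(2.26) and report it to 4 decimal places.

Euler: u_{n+1} = u_n + h·f(s_n, u_n).
s=0.700000, u=1.930000: f=-1.310478 → u ← 1.930000 + 0.52·(-1.310478) = 1.248552
s=1.220000, u=1.248552: f=-0.970198 → u ← 1.248552 + 0.52·(-0.970198) = 0.744048
s=1.740000, u=0.744048: f=-0.880450 → u ← 0.744048 + 0.52·(-0.880450) = 0.286214
u(2.26) ≈ 0.2862

0.2862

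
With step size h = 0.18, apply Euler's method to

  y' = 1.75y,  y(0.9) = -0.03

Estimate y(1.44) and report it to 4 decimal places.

-0.0682

Euler: y_{n+1} = y_n + h·f(t_n, y_n).
t=0.900000, y=-0.030000: f=-0.052500 → y ← -0.030000 + 0.18·(-0.052500) = -0.039450
t=1.080000, y=-0.039450: f=-0.069038 → y ← -0.039450 + 0.18·(-0.069038) = -0.051877
t=1.260000, y=-0.051877: f=-0.090784 → y ← -0.051877 + 0.18·(-0.090784) = -0.068218
y(1.44) ≈ -0.0682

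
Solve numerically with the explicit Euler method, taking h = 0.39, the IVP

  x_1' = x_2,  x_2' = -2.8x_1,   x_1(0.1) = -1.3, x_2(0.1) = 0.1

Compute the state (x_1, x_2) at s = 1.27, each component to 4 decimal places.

Euler on (x_1,x_2): x_1_{n+1} = x_1_n + h·x_1', x_2_{n+1} = x_2_n + h·x_2'.
0.100000: (-1.300000, 0.100000); f=(0.100000, 3.640000) → (-1.261000, 1.519600)
0.490000: (-1.261000, 1.519600); f=(1.519600, 3.530800) → (-0.668356, 2.896612)
0.880000: (-0.668356, 2.896612); f=(2.896612, 1.871397) → (0.461323, 3.626457)
(x_1(1.27), x_2(1.27)) ≈ (0.4613, 3.6265)

0.4613, 3.6265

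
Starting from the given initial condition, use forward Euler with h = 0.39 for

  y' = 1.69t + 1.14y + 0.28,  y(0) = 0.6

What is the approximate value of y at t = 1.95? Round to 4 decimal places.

9.0643

Euler: y_{n+1} = y_n + h·f(t_n, y_n).
t=0.000000, y=0.600000: f=0.964000 → y ← 0.600000 + 0.39·0.964000 = 0.975960
t=0.390000, y=0.975960: f=2.051694 → y ← 0.975960 + 0.39·2.051694 = 1.776121
t=0.780000, y=1.776121: f=3.622978 → y ← 1.776121 + 0.39·3.622978 = 3.189082
t=1.170000, y=3.189082: f=5.892854 → y ← 3.189082 + 0.39·5.892854 = 5.487295
t=1.560000, y=5.487295: f=9.171916 → y ← 5.487295 + 0.39·9.171916 = 9.064342
y(1.95) ≈ 9.0643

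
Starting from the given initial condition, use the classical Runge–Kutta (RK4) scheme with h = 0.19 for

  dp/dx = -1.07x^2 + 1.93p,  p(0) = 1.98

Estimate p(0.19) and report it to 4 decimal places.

RK4: k1 = f(x_n, p_n); k2 = f(x_n + h/2, p_n + (h/2)·k1); k3 = f(x_n + h/2, p_n + (h/2)·k2); k4 = f(x_n + h, p_n + h·k3); p_{n+1} = p_n + (h/6)·(k1 + 2k2 + 2k3 + k4).
x=0.000000, p=1.980000:
  k1 = f(0.000000, 1.980000) = 3.821400
  k2 = f(0.095000, 2.343033) = 4.512397
  k3 = f(0.095000, 2.408678) = 4.639091
  k4 = f(0.190000, 2.861427) = 5.483928
  p ← 1.980000 + (0.19/6)·(k1 + 2k2 + 2k3 + k4) = 2.854263
p(0.19) ≈ 2.8543

2.8543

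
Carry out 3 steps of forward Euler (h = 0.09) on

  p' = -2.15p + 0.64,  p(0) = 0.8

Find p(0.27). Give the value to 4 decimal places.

Euler: p_{n+1} = p_n + h·f(t_n, p_n).
t=0.000000, p=0.800000: f=-1.080000 → p ← 0.800000 + 0.09·(-1.080000) = 0.702800
t=0.090000, p=0.702800: f=-0.871020 → p ← 0.702800 + 0.09·(-0.871020) = 0.624408
t=0.180000, p=0.624408: f=-0.702478 → p ← 0.624408 + 0.09·(-0.702478) = 0.561185
p(0.27) ≈ 0.5612

0.5612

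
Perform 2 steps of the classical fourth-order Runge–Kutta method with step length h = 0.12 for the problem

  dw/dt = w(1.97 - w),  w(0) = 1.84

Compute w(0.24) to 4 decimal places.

1.8869

RK4: k1 = f(t_n, w_n); k2 = f(t_n + h/2, w_n + (h/2)·k1); k3 = f(t_n + h/2, w_n + (h/2)·k2); k4 = f(t_n + h, w_n + h·k3); w_{n+1} = w_n + (h/6)·(k1 + 2k2 + 2k3 + k4).
t=0.000000, w=1.840000:
  k1 = f(0.000000, 1.840000) = 0.239200
  k2 = f(0.060000, 1.854352) = 0.214452
  k3 = f(0.060000, 1.852867) = 0.217032
  k4 = f(0.120000, 1.866044) = 0.193987
  w ← 1.840000 + (0.12/6)·(k1 + 2k2 + 2k3 + k4) = 1.865923
t=0.120000, w=1.865923:
  k1 = f(0.120000, 1.865923) = 0.194200
  k2 = f(0.180000, 1.877575) = 0.173535
  k3 = f(0.180000, 1.876335) = 0.175747
  k4 = f(0.240000, 1.887013) = 0.156598
  w ← 1.865923 + (0.12/6)·(k1 + 2k2 + 2k3 + k4) = 1.886910
w(0.24) ≈ 1.8869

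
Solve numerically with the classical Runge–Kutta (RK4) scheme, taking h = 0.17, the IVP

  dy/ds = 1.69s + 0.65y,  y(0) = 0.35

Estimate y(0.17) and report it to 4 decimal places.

0.4162

RK4: k1 = f(s_n, y_n); k2 = f(s_n + h/2, y_n + (h/2)·k1); k3 = f(s_n + h/2, y_n + (h/2)·k2); k4 = f(s_n + h, y_n + h·k3); y_{n+1} = y_n + (h/6)·(k1 + 2k2 + 2k3 + k4).
s=0.000000, y=0.350000:
  k1 = f(0.000000, 0.350000) = 0.227500
  k2 = f(0.085000, 0.369337) = 0.383719
  k3 = f(0.085000, 0.382616) = 0.392350
  k4 = f(0.170000, 0.416700) = 0.558155
  y ← 0.350000 + (0.17/6)·(k1 + 2k2 + 2k3 + k4) = 0.416238
y(0.17) ≈ 0.4162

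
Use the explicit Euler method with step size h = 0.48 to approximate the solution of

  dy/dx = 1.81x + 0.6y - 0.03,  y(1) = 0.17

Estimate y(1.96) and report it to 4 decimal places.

Euler: y_{n+1} = y_n + h·f(x_n, y_n).
x=1.000000, y=0.170000: f=1.882000 → y ← 0.170000 + 0.48·1.882000 = 1.073360
x=1.480000, y=1.073360: f=3.292816 → y ← 1.073360 + 0.48·3.292816 = 2.653912
y(1.96) ≈ 2.6539

2.6539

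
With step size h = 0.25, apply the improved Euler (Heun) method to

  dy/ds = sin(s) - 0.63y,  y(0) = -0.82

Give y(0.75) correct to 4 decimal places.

Heun: k1 = f(s_n, y_n); k2 = f(s_n + h, y_n + h·k1); y_{n+1} = y_n + (h/2)·(k1 + k2).
s=0.000000, y=-0.820000:
  k1 = f(0.000000, -0.820000) = 0.516600
  k2 = f(0.250000, -0.690850) = 0.682639
  y ← -0.820000 + (0.25/2)·(0.516600 + 0.682639) = -0.670095
s=0.250000, y=-0.670095:
  k1 = f(0.250000, -0.670095) = 0.669564
  k2 = f(0.500000, -0.502704) = 0.796129
  y ← -0.670095 + (0.25/2)·(0.669564 + 0.796129) = -0.486883
s=0.500000, y=-0.486883:
  k1 = f(0.500000, -0.486883) = 0.786162
  k2 = f(0.750000, -0.290343) = 0.864555
  y ← -0.486883 + (0.25/2)·(0.786162 + 0.864555) = -0.280544
y(0.75) ≈ -0.2805

-0.2805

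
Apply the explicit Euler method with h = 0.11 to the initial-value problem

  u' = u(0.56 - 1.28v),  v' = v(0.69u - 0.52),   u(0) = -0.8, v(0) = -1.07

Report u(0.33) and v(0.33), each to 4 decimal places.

Euler on (u,v): u_{n+1} = u_n + h·u', v_{n+1} = v_n + h·v'.
0.000000: (-0.800000, -1.070000); f=(-1.543680, 1.147040) → (-0.969805, -0.943826)
0.110000: (-0.969805, -0.943826); f=(-1.714709, 1.122365) → (-1.158423, -0.820365)
0.220000: (-1.158423, -0.820365); f=(-1.865139, 1.082318) → (-1.363588, -0.701311)
(u(0.33), v(0.33)) ≈ (-1.3636, -0.7013)

-1.3636, -0.7013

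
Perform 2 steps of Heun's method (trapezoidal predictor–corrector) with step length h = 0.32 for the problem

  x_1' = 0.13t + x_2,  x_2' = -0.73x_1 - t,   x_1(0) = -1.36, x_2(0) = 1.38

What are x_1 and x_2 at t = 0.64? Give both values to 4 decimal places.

-0.3148, 1.5813

Heun on (x_1,x_2): k1 = f(t_n, state_n); k2 = f(t_n + h, state_n + h·k1); state_{n+1} = state_n + (h/2)·(k1 + k2).
0.000000: (-1.360000, 1.380000)
  k1 = (1.380000, 0.992800)
  predictor → (-0.918400, 1.697696)
  k2 = (1.739296, 0.350432)
  → (-0.860913, 1.594917)
0.320000: (-0.860913, 1.594917)
  k1 = (1.636517, 0.308466)
  predictor → (-0.337227, 1.693626)
  k2 = (1.776826, -0.393824)
  → (-0.314778, 1.581260)
(x_1(0.64), x_2(0.64)) ≈ (-0.3148, 1.5813)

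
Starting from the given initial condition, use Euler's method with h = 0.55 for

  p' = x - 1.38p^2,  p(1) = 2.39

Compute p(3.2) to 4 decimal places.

-14.4488

Euler: p_{n+1} = p_n + h·f(x_n, p_n).
x=1.000000, p=2.390000: f=-6.882698 → p ← 2.390000 + 0.55·(-6.882698) = -1.395484
x=1.550000, p=-1.395484: f=-1.137378 → p ← -1.395484 + 0.55·(-1.137378) = -2.021042
x=2.100000, p=-2.021042: f=-3.536762 → p ← -2.021042 + 0.55·(-3.536762) = -3.966261
x=2.650000, p=-3.966261: f=-19.059088 → p ← -3.966261 + 0.55·(-19.059088) = -14.448759
p(3.2) ≈ -14.4488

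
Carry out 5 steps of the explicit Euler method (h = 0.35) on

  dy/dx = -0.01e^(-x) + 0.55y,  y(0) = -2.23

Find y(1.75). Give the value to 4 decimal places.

-5.3938

Euler: y_{n+1} = y_n + h·f(x_n, y_n).
x=0.000000, y=-2.230000: f=-1.236500 → y ← -2.230000 + 0.35·(-1.236500) = -2.662775
x=0.350000, y=-2.662775: f=-1.471573 → y ← -2.662775 + 0.35·(-1.471573) = -3.177826
x=0.700000, y=-3.177826: f=-1.752770 → y ← -3.177826 + 0.35·(-1.752770) = -3.791295
x=1.050000, y=-3.791295: f=-2.088712 → y ← -3.791295 + 0.35·(-2.088712) = -4.522344
x=1.400000, y=-4.522344: f=-2.489755 → y ← -4.522344 + 0.35·(-2.489755) = -5.393758
y(1.75) ≈ -5.3938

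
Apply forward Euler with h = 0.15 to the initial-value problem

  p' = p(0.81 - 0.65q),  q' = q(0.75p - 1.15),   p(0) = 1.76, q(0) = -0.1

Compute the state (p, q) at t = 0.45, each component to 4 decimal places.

Euler on (p,q): p_{n+1} = p_n + h·p', q_{n+1} = q_n + h·q'.
0.000000: (1.760000, -0.100000); f=(1.540000, -0.017000) → (1.991000, -0.102550)
0.150000: (1.991000, -0.102550); f=(1.745425, -0.035200) → (2.252814, -0.107830)
0.300000: (2.252814, -0.107830); f=(1.982678, -0.058186) → (2.550215, -0.116558)
(p(0.45), q(0.45)) ≈ (2.5502, -0.1166)

2.5502, -0.1166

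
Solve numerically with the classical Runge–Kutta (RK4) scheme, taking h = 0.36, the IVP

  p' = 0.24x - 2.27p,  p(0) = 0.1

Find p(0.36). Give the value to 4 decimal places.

RK4: k1 = f(x_n, p_n); k2 = f(x_n + h/2, p_n + (h/2)·k1); k3 = f(x_n + h/2, p_n + (h/2)·k2); k4 = f(x_n + h, p_n + h·k3); p_{n+1} = p_n + (h/6)·(k1 + 2k2 + 2k3 + k4).
x=0.000000, p=0.100000:
  k1 = f(0.000000, 0.100000) = -0.227000
  k2 = f(0.180000, 0.059140) = -0.091048
  k3 = f(0.180000, 0.083611) = -0.146598
  k4 = f(0.360000, 0.047225) = -0.020800
  p ← 0.100000 + (0.36/6)·(k1 + 2k2 + 2k3 + k4) = 0.056615
p(0.36) ≈ 0.0566

0.0566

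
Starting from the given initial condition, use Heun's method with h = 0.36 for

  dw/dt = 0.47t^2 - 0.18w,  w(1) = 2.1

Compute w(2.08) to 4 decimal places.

Heun: k1 = f(t_n, w_n); k2 = f(t_n + h, w_n + h·k1); w_{n+1} = w_n + (h/2)·(k1 + k2).
t=1.000000, w=2.100000:
  k1 = f(1.000000, 2.100000) = 0.092000
  k2 = f(1.360000, 2.133120) = 0.485350
  w ← 2.100000 + (0.36/2)·(0.092000 + 0.485350) = 2.203923
t=1.360000, w=2.203923:
  k1 = f(1.360000, 2.203923) = 0.472606
  k2 = f(1.720000, 2.374061) = 0.963117
  w ← 2.203923 + (0.36/2)·(0.472606 + 0.963117) = 2.462353
t=1.720000, w=2.462353:
  k1 = f(1.720000, 2.462353) = 0.947224
  k2 = f(2.080000, 2.803354) = 1.528804
  w ← 2.462353 + (0.36/2)·(0.947224 + 1.528804) = 2.908038
w(2.08) ≈ 2.9080

2.9080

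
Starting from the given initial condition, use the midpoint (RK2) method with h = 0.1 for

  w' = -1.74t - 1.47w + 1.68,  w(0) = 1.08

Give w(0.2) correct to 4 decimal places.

1.0636

Midpoint: k1 = f(t_n, w_n); k2 = f(t_n + h/2, w_n + (h/2)·k1); w_{n+1} = w_n + h·k2.
t=0.000000, w=1.080000:
  k1 = f(0.000000, 1.080000) = 0.092400
  k2 = f(0.050000, 1.084620) = -0.001391
  w ← 1.080000 + 0.1·(-0.001391) = 1.079861
t=0.100000, w=1.079861:
  k1 = f(0.100000, 1.079861) = -0.081395
  k2 = f(0.150000, 1.075791) = -0.162413
  w ← 1.079861 + 0.1·(-0.162413) = 1.063620
w(0.2) ≈ 1.0636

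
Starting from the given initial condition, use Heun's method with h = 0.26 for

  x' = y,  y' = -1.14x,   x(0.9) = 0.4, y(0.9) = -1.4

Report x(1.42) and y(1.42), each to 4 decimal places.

Heun on (x,y): k1 = f(t_n, state_n); k2 = f(t_n + h, state_n + h·k1); state_{n+1} = state_n + (h/2)·(k1 + k2).
0.900000: (0.400000, -1.400000)
  k1 = (-1.400000, -0.456000)
  predictor → (0.036000, -1.518560)
  k2 = (-1.518560, -0.041040)
  → (0.020587, -1.464615)
1.160000: (0.020587, -1.464615)
  k1 = (-1.464615, -0.023469)
  predictor → (-0.360213, -1.470717)
  k2 = (-1.470717, 0.410643)
  → (-0.361006, -1.414283)
(x(1.42), y(1.42)) ≈ (-0.3610, -1.4143)

-0.3610, -1.4143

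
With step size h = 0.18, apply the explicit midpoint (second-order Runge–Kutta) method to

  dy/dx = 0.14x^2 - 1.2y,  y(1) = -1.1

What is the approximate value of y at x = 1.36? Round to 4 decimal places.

Midpoint: k1 = f(x_n, y_n); k2 = f(x_n + h/2, y_n + (h/2)·k1); y_{n+1} = y_n + h·k2.
x=1.000000, y=-1.100000:
  k1 = f(1.000000, -1.100000) = 1.460000
  k2 = f(1.090000, -0.968600) = 1.328654
  y ← -1.100000 + 0.18·1.328654 = -0.860842
x=1.180000, y=-0.860842:
  k1 = f(1.180000, -0.860842) = 1.227947
  k2 = f(1.270000, -0.750327) = 1.126198
  y ← -0.860842 + 0.18·1.126198 = -0.658127
y(1.36) ≈ -0.6581

-0.6581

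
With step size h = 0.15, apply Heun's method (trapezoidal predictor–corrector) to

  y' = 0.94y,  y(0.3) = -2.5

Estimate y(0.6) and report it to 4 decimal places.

-3.3117

Heun: k1 = f(x_n, y_n); k2 = f(x_n + h, y_n + h·k1); y_{n+1} = y_n + (h/2)·(k1 + k2).
x=0.300000, y=-2.500000:
  k1 = f(0.300000, -2.500000) = -2.350000
  k2 = f(0.450000, -2.852500) = -2.681350
  y ← -2.500000 + (0.15/2)·(-2.350000 + (-2.681350)) = -2.877351
x=0.450000, y=-2.877351:
  k1 = f(0.450000, -2.877351) = -2.704710
  k2 = f(0.600000, -3.283058) = -3.086074
  y ← -2.877351 + (0.15/2)·(-2.704710 + (-3.086074)) = -3.311660
y(0.6) ≈ -3.3117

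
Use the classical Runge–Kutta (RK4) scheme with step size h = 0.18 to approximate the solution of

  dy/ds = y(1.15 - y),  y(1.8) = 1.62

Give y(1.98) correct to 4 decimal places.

1.5050

RK4: k1 = f(s_n, y_n); k2 = f(s_n + h/2, y_n + (h/2)·k1); k3 = f(s_n + h/2, y_n + (h/2)·k2); k4 = f(s_n + h, y_n + h·k3); y_{n+1} = y_n + (h/6)·(k1 + 2k2 + 2k3 + k4).
s=1.800000, y=1.620000:
  k1 = f(1.800000, 1.620000) = -0.761400
  k2 = f(1.890000, 1.551474) = -0.622876
  k3 = f(1.890000, 1.563941) = -0.647380
  k4 = f(1.980000, 1.503472) = -0.531435
  y ← 1.620000 + (0.18/6)·(k1 + 2k2 + 2k3 + k4) = 1.505000
y(1.98) ≈ 1.5050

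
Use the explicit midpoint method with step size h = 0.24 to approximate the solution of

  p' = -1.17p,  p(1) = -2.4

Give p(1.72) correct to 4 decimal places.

Midpoint: k1 = f(s_n, p_n); k2 = f(s_n + h/2, p_n + (h/2)·k1); p_{n+1} = p_n + h·k2.
s=1.000000, p=-2.400000:
  k1 = f(1.000000, -2.400000) = 2.808000
  k2 = f(1.120000, -2.063040) = 2.413757
  p ← -2.400000 + 0.24·2.413757 = -1.820698
s=1.240000, p=-1.820698:
  k1 = f(1.240000, -1.820698) = 2.130217
  k2 = f(1.360000, -1.565072) = 1.831135
  p ← -1.820698 + 0.24·1.831135 = -1.381226
s=1.480000, p=-1.381226:
  k1 = f(1.480000, -1.381226) = 1.616034
  k2 = f(1.600000, -1.187302) = 1.389143
  p ← -1.381226 + 0.24·1.389143 = -1.047832
p(1.72) ≈ -1.0478

-1.0478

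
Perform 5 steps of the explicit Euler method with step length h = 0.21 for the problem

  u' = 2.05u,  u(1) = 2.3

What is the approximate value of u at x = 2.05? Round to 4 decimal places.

13.7774

Euler: u_{n+1} = u_n + h·f(x_n, u_n).
x=1.000000, u=2.300000: f=4.715000 → u ← 2.300000 + 0.21·4.715000 = 3.290150
x=1.210000, u=3.290150: f=6.744807 → u ← 3.290150 + 0.21·6.744807 = 4.706560
x=1.420000, u=4.706560: f=9.648447 → u ← 4.706560 + 0.21·9.648447 = 6.732733
x=1.630000, u=6.732733: f=13.802104 → u ← 6.732733 + 0.21·13.802104 = 9.631175
x=1.840000, u=9.631175: f=19.743909 → u ← 9.631175 + 0.21·19.743909 = 13.777396
u(2.05) ≈ 13.7774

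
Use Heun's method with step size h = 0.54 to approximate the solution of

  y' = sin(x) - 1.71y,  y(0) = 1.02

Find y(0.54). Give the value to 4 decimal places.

0.6518

Heun: k1 = f(x_n, y_n); k2 = f(x_n + h, y_n + h·k1); y_{n+1} = y_n + (h/2)·(k1 + k2).
x=0.000000, y=1.020000:
  k1 = f(0.000000, 1.020000) = -1.744200
  k2 = f(0.540000, 0.078132) = 0.380530
  y ← 1.020000 + (0.54/2)·(-1.744200 + 0.380530) = 0.651809
y(0.54) ≈ 0.6518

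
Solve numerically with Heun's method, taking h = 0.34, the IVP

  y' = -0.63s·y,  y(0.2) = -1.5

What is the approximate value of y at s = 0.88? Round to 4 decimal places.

-1.1893

Heun: k1 = f(s_n, y_n); k2 = f(s_n + h, y_n + h·k1); y_{n+1} = y_n + (h/2)·(k1 + k2).
s=0.200000, y=-1.500000:
  k1 = f(0.200000, -1.500000) = 0.189000
  k2 = f(0.540000, -1.435740) = 0.488439
  y ← -1.500000 + (0.34/2)·(0.189000 + 0.488439) = -1.384835
s=0.540000, y=-1.384835:
  k1 = f(0.540000, -1.384835) = 0.471121
  k2 = f(0.880000, -1.224654) = 0.678948
  y ← -1.384835 + (0.34/2)·(0.471121 + 0.678948) = -1.189324
y(0.88) ≈ -1.1893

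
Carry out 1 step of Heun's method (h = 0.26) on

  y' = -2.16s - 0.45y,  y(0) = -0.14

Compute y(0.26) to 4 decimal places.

-0.1976

Heun: k1 = f(s_n, y_n); k2 = f(s_n + h, y_n + h·k1); y_{n+1} = y_n + (h/2)·(k1 + k2).
s=0.000000, y=-0.140000:
  k1 = f(0.000000, -0.140000) = 0.063000
  k2 = f(0.260000, -0.123620) = -0.505971
  y ← -0.140000 + (0.26/2)·(0.063000 + (-0.505971)) = -0.197586
y(0.26) ≈ -0.1976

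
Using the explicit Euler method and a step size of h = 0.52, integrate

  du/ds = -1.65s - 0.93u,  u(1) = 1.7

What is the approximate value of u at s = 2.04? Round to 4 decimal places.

Euler: u_{n+1} = u_n + h·f(s_n, u_n).
s=1.000000, u=1.700000: f=-3.231000 → u ← 1.700000 + 0.52·(-3.231000) = 0.019880
s=1.520000, u=0.019880: f=-2.526488 → u ← 0.019880 + 0.52·(-2.526488) = -1.293894
u(2.04) ≈ -1.2939

-1.2939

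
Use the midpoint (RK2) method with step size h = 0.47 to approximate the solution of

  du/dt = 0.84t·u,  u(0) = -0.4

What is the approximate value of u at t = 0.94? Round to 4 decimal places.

Midpoint: k1 = f(t_n, u_n); k2 = f(t_n + h/2, u_n + (h/2)·k1); u_{n+1} = u_n + h·k2.
t=0.000000, u=-0.400000:
  k1 = f(0.000000, -0.400000) = 0.000000
  k2 = f(0.235000, -0.400000) = -0.078960
  u ← -0.400000 + 0.47·(-0.078960) = -0.437111
t=0.470000, u=-0.437111:
  k1 = f(0.470000, -0.437111) = -0.172572
  k2 = f(0.705000, -0.477666) = -0.282874
  u ← -0.437111 + 0.47·(-0.282874) = -0.570062
u(0.94) ≈ -0.5701

-0.5701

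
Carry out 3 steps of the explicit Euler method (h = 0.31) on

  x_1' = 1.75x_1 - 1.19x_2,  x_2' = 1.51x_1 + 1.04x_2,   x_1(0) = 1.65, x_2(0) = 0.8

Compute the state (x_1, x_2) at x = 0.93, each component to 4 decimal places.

Euler on (x_1,x_2): x_1_{n+1} = x_1_n + h·x_1', x_2_{n+1} = x_2_n + h·x_2'.
0.000000: (1.650000, 0.800000); f=(1.935500, 3.323500) → (2.250005, 1.830285)
0.310000: (2.250005, 1.830285); f=(1.759470, 5.301004) → (2.795441, 3.473596)
0.620000: (2.795441, 3.473596); f=(0.758442, 7.833655) → (3.030557, 5.902029)
(x_1(0.93), x_2(0.93)) ≈ (3.0306, 5.9020)

3.0306, 5.9020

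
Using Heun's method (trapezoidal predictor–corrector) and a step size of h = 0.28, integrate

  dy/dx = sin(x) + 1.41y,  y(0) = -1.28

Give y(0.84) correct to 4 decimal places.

-3.6078

Heun: k1 = f(x_n, y_n); k2 = f(x_n + h, y_n + h·k1); y_{n+1} = y_n + (h/2)·(k1 + k2).
x=0.000000, y=-1.280000:
  k1 = f(0.000000, -1.280000) = -1.804800
  k2 = f(0.280000, -1.785344) = -2.240979
  y ← -1.280000 + (0.28/2)·(-1.804800 + (-2.240979)) = -1.846409
x=0.280000, y=-1.846409:
  k1 = f(0.280000, -1.846409) = -2.327081
  k2 = f(0.560000, -2.497992) = -2.990982
  y ← -1.846409 + (0.28/2)·(-2.327081 + (-2.990982)) = -2.590938
x=0.560000, y=-2.590938:
  k1 = f(0.560000, -2.590938) = -3.122036
  k2 = f(0.840000, -3.465108) = -4.141159
  y ← -2.590938 + (0.28/2)·(-3.122036 + (-4.141159)) = -3.607785
y(0.84) ≈ -3.6078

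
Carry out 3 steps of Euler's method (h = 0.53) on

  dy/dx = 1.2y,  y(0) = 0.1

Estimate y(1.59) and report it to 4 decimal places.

Euler: y_{n+1} = y_n + h·f(x_n, y_n).
x=0.000000, y=0.100000: f=0.120000 → y ← 0.100000 + 0.53·0.120000 = 0.163600
x=0.530000, y=0.163600: f=0.196320 → y ← 0.163600 + 0.53·0.196320 = 0.267650
x=1.060000, y=0.267650: f=0.321180 → y ← 0.267650 + 0.53·0.321180 = 0.437875
y(1.59) ≈ 0.4379

0.4379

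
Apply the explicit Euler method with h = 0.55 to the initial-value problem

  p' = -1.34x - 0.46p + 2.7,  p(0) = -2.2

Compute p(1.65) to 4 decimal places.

1.3924

Euler: p_{n+1} = p_n + h·f(x_n, p_n).
x=0.000000, p=-2.200000: f=3.712000 → p ← -2.200000 + 0.55·3.712000 = -0.158400
x=0.550000, p=-0.158400: f=2.035864 → p ← -0.158400 + 0.55·2.035864 = 0.961325
x=1.100000, p=0.961325: f=0.783790 → p ← 0.961325 + 0.55·0.783790 = 1.392410
p(1.65) ≈ 1.3924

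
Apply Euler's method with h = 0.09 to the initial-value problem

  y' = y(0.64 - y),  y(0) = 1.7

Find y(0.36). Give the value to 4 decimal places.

Euler: y_{n+1} = y_n + h·f(s_n, y_n).
s=0.000000, y=1.700000: f=-1.802000 → y ← 1.700000 + 0.09·(-1.802000) = 1.537820
s=0.090000, y=1.537820: f=-1.380686 → y ← 1.537820 + 0.09·(-1.380686) = 1.413558
s=0.180000, y=1.413558: f=-1.093470 → y ← 1.413558 + 0.09·(-1.093470) = 1.315146
s=0.270000, y=1.315146: f=-0.887916 → y ← 1.315146 + 0.09·(-0.887916) = 1.235234
y(0.36) ≈ 1.2352

1.2352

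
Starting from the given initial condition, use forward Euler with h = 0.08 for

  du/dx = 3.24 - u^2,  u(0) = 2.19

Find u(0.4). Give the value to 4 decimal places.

Euler: u_{n+1} = u_n + h·f(x_n, u_n).
x=0.000000, u=2.190000: f=-1.556100 → u ← 2.190000 + 0.08·(-1.556100) = 2.065512
x=0.080000, u=2.065512: f=-1.026340 → u ← 2.065512 + 0.08·(-1.026340) = 1.983405
x=0.160000, u=1.983405: f=-0.693895 → u ← 1.983405 + 0.08·(-0.693895) = 1.927893
x=0.240000, u=1.927893: f=-0.476772 → u ← 1.927893 + 0.08·(-0.476772) = 1.889751
x=0.320000, u=1.889751: f=-0.331161 → u ← 1.889751 + 0.08·(-0.331161) = 1.863259
u(0.4) ≈ 1.8633

1.8633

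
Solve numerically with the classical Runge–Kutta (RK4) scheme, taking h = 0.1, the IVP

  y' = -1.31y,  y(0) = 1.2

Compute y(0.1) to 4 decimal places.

1.0527

RK4: k1 = f(t_n, y_n); k2 = f(t_n + h/2, y_n + (h/2)·k1); k3 = f(t_n + h/2, y_n + (h/2)·k2); k4 = f(t_n + h, y_n + h·k3); y_{n+1} = y_n + (h/6)·(k1 + 2k2 + 2k3 + k4).
t=0.000000, y=1.200000:
  k1 = f(0.000000, 1.200000) = -1.572000
  k2 = f(0.050000, 1.121400) = -1.469034
  k3 = f(0.050000, 1.126548) = -1.475778
  k4 = f(0.100000, 1.052422) = -1.378673
  y ← 1.200000 + (0.1/6)·(k1 + 2k2 + 2k3 + k4) = 1.052662
y(0.1) ≈ 1.0527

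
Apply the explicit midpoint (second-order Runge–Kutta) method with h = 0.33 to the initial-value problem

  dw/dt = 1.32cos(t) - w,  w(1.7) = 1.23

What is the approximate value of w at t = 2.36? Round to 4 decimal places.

0.3380

Midpoint: k1 = f(t_n, w_n); k2 = f(t_n + h/2, w_n + (h/2)·k1); w_{n+1} = w_n + h·k2.
t=1.700000, w=1.230000:
  k1 = f(1.700000, 1.230000) = -1.400075
  k2 = f(1.865000, 0.998988) = -1.381758
  w ← 1.230000 + 0.33·(-1.381758) = 0.774020
t=2.030000, w=0.774020:
  k1 = f(2.030000, 0.774020) = -1.359089
  k2 = f(2.195000, 0.549770) = -1.321246
  w ← 0.774020 + 0.33·(-1.321246) = 0.338009
w(2.36) ≈ 0.3380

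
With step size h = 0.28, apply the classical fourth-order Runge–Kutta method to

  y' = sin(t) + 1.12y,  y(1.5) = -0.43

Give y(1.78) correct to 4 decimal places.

-0.2612

RK4: k1 = f(t_n, y_n); k2 = f(t_n + h/2, y_n + (h/2)·k1); k3 = f(t_n + h/2, y_n + (h/2)·k2); k4 = f(t_n + h, y_n + h·k3); y_{n+1} = y_n + (h/6)·(k1 + 2k2 + 2k3 + k4).
t=1.500000, y=-0.430000:
  k1 = f(1.500000, -0.430000) = 0.515895
  k2 = f(1.640000, -0.357775) = 0.596899
  k3 = f(1.640000, -0.346434) = 0.609600
  k4 = f(1.780000, -0.259312) = 0.687767
  y ← -0.430000 + (0.28/6)·(k1 + 2k2 + 2k3 + k4) = -0.261223
y(1.78) ≈ -0.2612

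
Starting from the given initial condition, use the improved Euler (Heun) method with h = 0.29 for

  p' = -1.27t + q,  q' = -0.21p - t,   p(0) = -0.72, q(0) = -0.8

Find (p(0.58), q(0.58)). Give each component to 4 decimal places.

-1.3921, -0.8462

Heun on (p,q): k1 = f(t_n, state_n); k2 = f(t_n + h, state_n + h·k1); state_{n+1} = state_n + (h/2)·(k1 + k2).
0.000000: (-0.720000, -0.800000)
  k1 = (-0.800000, 0.151200)
  predictor → (-0.952000, -0.756152)
  k2 = (-1.124452, -0.090080)
  → (-0.999046, -0.791138)
0.290000: (-0.999046, -0.791138)
  k1 = (-1.159438, -0.080200)
  predictor → (-1.335282, -0.814396)
  k2 = (-1.550996, -0.299591)
  → (-1.392058, -0.846207)
(p(0.58), q(0.58)) ≈ (-1.3921, -0.8462)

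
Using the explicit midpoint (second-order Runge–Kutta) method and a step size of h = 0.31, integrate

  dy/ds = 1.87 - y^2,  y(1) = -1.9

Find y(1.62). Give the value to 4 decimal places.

Midpoint: k1 = f(s_n, y_n); k2 = f(s_n + h/2, y_n + (h/2)·k1); y_{n+1} = y_n + h·k2.
s=1.000000, y=-1.900000:
  k1 = f(1.000000, -1.900000) = -1.740000
  k2 = f(1.155000, -2.169700) = -2.837598
  y ← -1.900000 + 0.31·(-2.837598) = -2.779655
s=1.310000, y=-2.779655:
  k1 = f(1.310000, -2.779655) = -5.856484
  k2 = f(1.465000, -3.687410) = -11.726996
  y ← -2.779655 + 0.31·(-11.726996) = -6.415024
y(1.62) ≈ -6.4150

-6.4150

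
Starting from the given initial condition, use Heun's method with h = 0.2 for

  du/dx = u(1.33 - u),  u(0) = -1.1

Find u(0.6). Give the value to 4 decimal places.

-12.4566

Heun: k1 = f(x_n, u_n); k2 = f(x_n + h, u_n + h·k1); u_{n+1} = u_n + (h/2)·(k1 + k2).
x=0.000000, u=-1.100000:
  k1 = f(0.000000, -1.100000) = -2.673000
  k2 = f(0.200000, -1.634600) = -4.845935
  u ← -1.100000 + (0.2/2)·(-2.673000 + (-4.845935)) = -1.851894
x=0.200000, u=-1.851894:
  k1 = f(0.200000, -1.851894) = -5.892528
  k2 = f(0.400000, -3.030399) = -13.213750
  u ← -1.851894 + (0.2/2)·(-5.892528 + (-13.213750)) = -3.762521
x=0.400000, u=-3.762521:
  k1 = f(0.400000, -3.762521) = -19.160720
  k2 = f(0.600000, -7.594665) = -67.779844
  u ← -3.762521 + (0.2/2)·(-19.160720 + (-67.779844)) = -12.456578
u(0.6) ≈ -12.4566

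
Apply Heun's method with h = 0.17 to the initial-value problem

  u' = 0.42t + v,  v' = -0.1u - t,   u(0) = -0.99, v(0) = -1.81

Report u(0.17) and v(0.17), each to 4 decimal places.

Heun on (u,v): k1 = f(t_n, state_n); k2 = f(t_n + h, state_n + h·k1); state_{n+1} = state_n + (h/2)·(k1 + k2).
0.000000: (-0.990000, -1.810000)
  k1 = (-1.810000, 0.099000)
  predictor → (-1.297700, -1.793170)
  k2 = (-1.721770, -0.040230)
  → (-1.290200, -1.805005)
(u(0.17), v(0.17)) ≈ (-1.2902, -1.8050)

-1.2902, -1.8050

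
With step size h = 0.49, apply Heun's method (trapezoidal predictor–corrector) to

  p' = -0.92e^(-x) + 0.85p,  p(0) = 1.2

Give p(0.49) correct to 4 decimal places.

Heun: k1 = f(x_n, p_n); k2 = f(x_n + h, p_n + h·k1); p_{n+1} = p_n + (h/2)·(k1 + k2).
x=0.000000, p=1.200000:
  k1 = f(0.000000, 1.200000) = 0.100000
  k2 = f(0.490000, 1.249000) = 0.498034
  p ← 1.200000 + (0.49/2)·(0.100000 + 0.498034) = 1.346518
p(0.49) ≈ 1.3465

1.3465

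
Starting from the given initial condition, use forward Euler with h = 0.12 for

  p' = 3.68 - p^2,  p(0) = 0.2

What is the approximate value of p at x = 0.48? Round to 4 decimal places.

1.5689

Euler: p_{n+1} = p_n + h·f(x_n, p_n).
x=0.000000, p=0.200000: f=3.640000 → p ← 0.200000 + 0.12·3.640000 = 0.636800
x=0.120000, p=0.636800: f=3.274486 → p ← 0.636800 + 0.12·3.274486 = 1.029738
x=0.240000, p=1.029738: f=2.619639 → p ← 1.029738 + 0.12·2.619639 = 1.344095
x=0.360000, p=1.344095: f=1.873409 → p ← 1.344095 + 0.12·1.873409 = 1.568904
p(0.48) ≈ 1.5689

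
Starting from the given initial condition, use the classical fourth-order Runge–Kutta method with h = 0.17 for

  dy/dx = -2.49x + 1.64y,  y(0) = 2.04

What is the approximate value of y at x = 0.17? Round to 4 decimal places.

2.6564

RK4: k1 = f(x_n, y_n); k2 = f(x_n + h/2, y_n + (h/2)·k1); k3 = f(x_n + h/2, y_n + (h/2)·k2); k4 = f(x_n + h, y_n + h·k3); y_{n+1} = y_n + (h/6)·(k1 + 2k2 + 2k3 + k4).
x=0.000000, y=2.040000:
  k1 = f(0.000000, 2.040000) = 3.345600
  k2 = f(0.085000, 2.324376) = 3.600327
  k3 = f(0.085000, 2.346028) = 3.635836
  k4 = f(0.170000, 2.658092) = 3.935971
  y ← 2.040000 + (0.17/6)·(k1 + 2k2 + 2k3 + k4) = 2.656360
y(0.17) ≈ 2.6564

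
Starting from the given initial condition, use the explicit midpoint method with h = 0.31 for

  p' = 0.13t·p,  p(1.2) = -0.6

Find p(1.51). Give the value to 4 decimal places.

Midpoint: k1 = f(t_n, p_n); k2 = f(t_n + h/2, p_n + (h/2)·k1); p_{n+1} = p_n + h·k2.
t=1.200000, p=-0.600000:
  k1 = f(1.200000, -0.600000) = -0.093600
  k2 = f(1.355000, -0.614508) = -0.108246
  p ← -0.600000 + 0.31·(-0.108246) = -0.633556
p(1.51) ≈ -0.6336

-0.6336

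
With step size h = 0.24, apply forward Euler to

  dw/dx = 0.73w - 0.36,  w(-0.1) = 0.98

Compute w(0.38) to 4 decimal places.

1.1655

Euler: w_{n+1} = w_n + h·f(x_n, w_n).
x=-0.100000, w=0.980000: f=0.355400 → w ← 0.980000 + 0.24·0.355400 = 1.065296
x=0.140000, w=1.065296: f=0.417666 → w ← 1.065296 + 0.24·0.417666 = 1.165536
w(0.38) ≈ 1.1655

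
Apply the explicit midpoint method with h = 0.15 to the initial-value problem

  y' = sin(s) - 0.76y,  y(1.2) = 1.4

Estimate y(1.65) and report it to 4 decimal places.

Midpoint: k1 = f(s_n, y_n); k2 = f(s_n + h/2, y_n + (h/2)·k1); y_{n+1} = y_n + h·k2.
s=1.200000, y=1.400000:
  k1 = f(1.200000, 1.400000) = -0.131961
  k2 = f(1.275000, 1.390103) = -0.099908
  y ← 1.400000 + 0.15·(-0.099908) = 1.385014
s=1.350000, y=1.385014:
  k1 = f(1.350000, 1.385014) = -0.076887
  k2 = f(1.425000, 1.379247) = -0.058837
  y ← 1.385014 + 0.15·(-0.058837) = 1.376188
s=1.500000, y=1.376188:
  k1 = f(1.500000, 1.376188) = -0.048408
  k2 = f(1.575000, 1.372558) = -0.043153
  y ← 1.376188 + 0.15·(-0.043153) = 1.369715
y(1.65) ≈ 1.3697

1.3697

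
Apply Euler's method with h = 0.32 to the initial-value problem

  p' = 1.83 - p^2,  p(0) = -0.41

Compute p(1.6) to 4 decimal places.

1.3460

Euler: p_{n+1} = p_n + h·f(s_n, p_n).
s=0.000000, p=-0.410000: f=1.661900 → p ← -0.410000 + 0.32·1.661900 = 0.121808
s=0.320000, p=0.121808: f=1.815163 → p ← 0.121808 + 0.32·1.815163 = 0.702660
s=0.640000, p=0.702660: f=1.336269 → p ← 0.702660 + 0.32·1.336269 = 1.130266
s=0.960000, p=1.130266: f=0.552499 → p ← 1.130266 + 0.32·0.552499 = 1.307066
s=1.280000, p=1.307066: f=0.121579 → p ← 1.307066 + 0.32·0.121579 = 1.345971
p(1.6) ≈ 1.3460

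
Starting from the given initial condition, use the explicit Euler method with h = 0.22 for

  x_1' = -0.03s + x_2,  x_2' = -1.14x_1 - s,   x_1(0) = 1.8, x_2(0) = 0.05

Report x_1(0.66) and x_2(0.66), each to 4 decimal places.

Euler on (x_1,x_2): x_1_{n+1} = x_1_n + h·x_1', x_2_{n+1} = x_2_n + h·x_2'.
0.000000: (1.800000, 0.050000); f=(0.050000, -2.052000) → (1.811000, -0.401440)
0.220000: (1.811000, -0.401440); f=(-0.408040, -2.284540) → (1.721231, -0.904039)
0.440000: (1.721231, -0.904039); f=(-0.917239, -2.402204) → (1.519439, -1.432524)
(x_1(0.66), x_2(0.66)) ≈ (1.5194, -1.4325)

1.5194, -1.4325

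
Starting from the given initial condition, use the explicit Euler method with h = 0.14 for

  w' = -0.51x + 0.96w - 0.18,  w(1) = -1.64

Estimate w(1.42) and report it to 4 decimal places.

-2.7559

Euler: w_{n+1} = w_n + h·f(x_n, w_n).
x=1.000000, w=-1.640000: f=-2.264400 → w ← -1.640000 + 0.14·(-2.264400) = -1.957016
x=1.140000, w=-1.957016: f=-2.640135 → w ← -1.957016 + 0.14·(-2.640135) = -2.326635
x=1.280000, w=-2.326635: f=-3.066370 → w ← -2.326635 + 0.14·(-3.066370) = -2.755927
w(1.42) ≈ -2.7559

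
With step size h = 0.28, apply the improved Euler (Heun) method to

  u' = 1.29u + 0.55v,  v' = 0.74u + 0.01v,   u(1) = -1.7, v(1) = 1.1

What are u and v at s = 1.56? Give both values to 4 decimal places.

Heun on (u,v): k1 = f(s_n, state_n); k2 = f(s_n + h, state_n + h·k1); state_{n+1} = state_n + (h/2)·(k1 + k2).
1.000000: (-1.700000, 1.100000)
  k1 = (-1.588000, -1.247000)
  predictor → (-2.144640, 0.750840)
  k2 = (-2.353624, -1.579525)
  → (-2.251827, 0.704286)
1.280000: (-2.251827, 0.704286)
  k1 = (-2.517500, -1.659309)
  predictor → (-2.956727, 0.239680)
  k2 = (-3.682354, -2.185581)
  → (-3.119807, 0.166002)
(u(1.56), v(1.56)) ≈ (-3.1198, 0.1660)

-3.1198, 0.1660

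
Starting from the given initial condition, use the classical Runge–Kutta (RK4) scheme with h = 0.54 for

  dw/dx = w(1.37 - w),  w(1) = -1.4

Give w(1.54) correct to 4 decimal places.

-23.0263

RK4: k1 = f(x_n, w_n); k2 = f(x_n + h/2, w_n + (h/2)·k1); k3 = f(x_n + h/2, w_n + (h/2)·k2); k4 = f(x_n + h, w_n + h·k3); w_{n+1} = w_n + (h/6)·(k1 + 2k2 + 2k3 + k4).
x=1.000000, w=-1.400000:
  k1 = f(1.000000, -1.400000) = -3.878000
  k2 = f(1.270000, -2.447060) = -9.340575
  k3 = f(1.270000, -3.921955) = -20.754811
  k4 = f(1.540000, -12.607598) = -176.223939
  w ← -1.400000 + (0.54/6)·(k1 + 2k2 + 2k3 + k4) = -23.026344
w(1.54) ≈ -23.0263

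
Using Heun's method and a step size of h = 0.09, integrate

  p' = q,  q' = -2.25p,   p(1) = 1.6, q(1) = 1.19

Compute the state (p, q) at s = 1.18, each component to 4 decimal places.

Heun on (p,q): k1 = f(s_n, state_n); k2 = f(s_n + h, state_n + h·k1); state_{n+1} = state_n + (h/2)·(k1 + k2).
1.000000: (1.600000, 1.190000)
  k1 = (1.190000, -3.600000)
  predictor → (1.707100, 0.866000)
  k2 = (0.866000, -3.840975)
  → (1.692520, 0.855156)
1.090000: (1.692520, 0.855156)
  k1 = (0.855156, -3.808170)
  predictor → (1.769484, 0.512421)
  k2 = (0.512421, -3.981339)
  → (1.754061, 0.504628)
(p(1.18), q(1.18)) ≈ (1.7541, 0.5046)

1.7541, 0.5046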